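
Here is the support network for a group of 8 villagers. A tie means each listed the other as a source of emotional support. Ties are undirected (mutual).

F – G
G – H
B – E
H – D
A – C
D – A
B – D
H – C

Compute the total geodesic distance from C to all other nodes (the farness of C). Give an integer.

Distances from C: A:1, B:3, D:2, E:4, F:3, G:2, H:1.
Sum = 1 + 3 + 2 + 4 + 3 + 2 + 1 = 16.

16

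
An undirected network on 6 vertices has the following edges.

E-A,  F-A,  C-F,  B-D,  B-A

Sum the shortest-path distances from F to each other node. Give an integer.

Distances from F: A:1, B:2, C:1, D:3, E:2.
Sum = 1 + 2 + 1 + 3 + 2 = 9.

9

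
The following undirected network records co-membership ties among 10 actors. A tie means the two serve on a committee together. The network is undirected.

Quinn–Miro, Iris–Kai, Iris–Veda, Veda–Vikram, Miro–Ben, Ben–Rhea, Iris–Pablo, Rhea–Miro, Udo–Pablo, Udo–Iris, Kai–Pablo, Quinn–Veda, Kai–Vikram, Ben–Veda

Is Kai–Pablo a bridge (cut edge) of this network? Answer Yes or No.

Even without that edge, Kai still reaches Pablo via Kai – Iris – Pablo, so the network stays connected. Not a bridge.

No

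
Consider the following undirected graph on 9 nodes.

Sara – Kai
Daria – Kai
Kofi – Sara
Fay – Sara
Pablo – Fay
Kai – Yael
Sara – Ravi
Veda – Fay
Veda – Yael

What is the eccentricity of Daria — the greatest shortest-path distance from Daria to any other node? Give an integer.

4

Distances from Daria: Fay:3, Kai:1, Kofi:3, Pablo:4, Ravi:3, Sara:2, Veda:3, Yael:2.
The largest is 4 (to Pablo), so the eccentricity of Daria is 4.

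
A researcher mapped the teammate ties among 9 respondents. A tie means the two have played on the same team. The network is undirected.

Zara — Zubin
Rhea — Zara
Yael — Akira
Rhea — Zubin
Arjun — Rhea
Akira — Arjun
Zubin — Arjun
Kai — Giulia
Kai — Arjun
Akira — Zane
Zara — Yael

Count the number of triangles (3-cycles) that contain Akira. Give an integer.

0

Akira's neighbors are Arjun, Yael, and Zane, but none of them are tied to each other, so no triangle contains Akira.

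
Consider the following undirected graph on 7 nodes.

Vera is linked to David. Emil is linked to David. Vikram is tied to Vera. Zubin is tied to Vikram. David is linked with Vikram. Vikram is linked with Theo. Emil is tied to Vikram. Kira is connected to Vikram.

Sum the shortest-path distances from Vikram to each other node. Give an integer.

Distances from Vikram: David:1, Emil:1, Kira:1, Theo:1, Vera:1, Zubin:1.
Sum = 1 + 1 + 1 + 1 + 1 + 1 = 6.

6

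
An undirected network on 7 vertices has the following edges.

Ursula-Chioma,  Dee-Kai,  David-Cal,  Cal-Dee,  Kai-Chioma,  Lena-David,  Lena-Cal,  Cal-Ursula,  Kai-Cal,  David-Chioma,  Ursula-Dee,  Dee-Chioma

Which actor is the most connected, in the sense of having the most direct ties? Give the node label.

Degrees — Cal:5, Chioma:4, David:3, Dee:4, Kai:3, Lena:2, Ursula:3.
The maximum is 5, attained only by Cal.

Cal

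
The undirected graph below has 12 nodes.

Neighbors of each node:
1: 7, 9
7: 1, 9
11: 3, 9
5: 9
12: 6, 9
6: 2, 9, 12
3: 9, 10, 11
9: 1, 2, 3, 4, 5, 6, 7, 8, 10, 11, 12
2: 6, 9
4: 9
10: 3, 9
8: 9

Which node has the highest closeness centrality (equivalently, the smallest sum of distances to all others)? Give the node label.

9

Farness (sum of distances to all others) for each node — 1:20, 2:20, 3:19, 4:21, 5:21, 6:19, 7:20, 8:21, 9:11, 10:20, 11:20, 12:20.
The smallest farness is 11, for 9, so 9 has the highest closeness.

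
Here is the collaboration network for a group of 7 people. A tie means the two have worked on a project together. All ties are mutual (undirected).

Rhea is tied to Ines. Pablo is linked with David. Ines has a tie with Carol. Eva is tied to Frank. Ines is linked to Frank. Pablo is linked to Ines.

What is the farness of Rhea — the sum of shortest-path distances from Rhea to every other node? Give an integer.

Distances from Rhea: Carol:2, David:3, Eva:3, Frank:2, Ines:1, Pablo:2.
Sum = 2 + 3 + 3 + 2 + 1 + 2 = 13.

13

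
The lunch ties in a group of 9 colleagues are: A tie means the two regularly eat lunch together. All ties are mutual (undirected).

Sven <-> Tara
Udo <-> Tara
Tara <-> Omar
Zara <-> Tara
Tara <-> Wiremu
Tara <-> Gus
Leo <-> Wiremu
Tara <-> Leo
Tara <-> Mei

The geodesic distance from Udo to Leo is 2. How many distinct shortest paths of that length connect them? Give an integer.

The shortest distance is 2, and the only length-2 path is Udo–Tara–Leo. So there is exactly 1 shortest path.

1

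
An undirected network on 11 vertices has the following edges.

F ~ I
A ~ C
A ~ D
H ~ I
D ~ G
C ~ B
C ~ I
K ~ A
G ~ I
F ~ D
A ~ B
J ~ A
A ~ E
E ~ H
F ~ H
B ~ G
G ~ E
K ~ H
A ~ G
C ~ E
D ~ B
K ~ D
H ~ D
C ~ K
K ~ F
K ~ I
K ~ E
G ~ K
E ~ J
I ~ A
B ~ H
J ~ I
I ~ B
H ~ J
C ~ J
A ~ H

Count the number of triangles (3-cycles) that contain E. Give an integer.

E's neighbors: A, C, G, H, J, and K.
Neighbor pairs that are themselves tied: E–A–C; E–A–G; E–A–H; E–A–J; E–A–K; E–C–J; E–C–K; E–G–K; E–H–J; E–H–K. Each forms one triangle with E, for 10 in total.

10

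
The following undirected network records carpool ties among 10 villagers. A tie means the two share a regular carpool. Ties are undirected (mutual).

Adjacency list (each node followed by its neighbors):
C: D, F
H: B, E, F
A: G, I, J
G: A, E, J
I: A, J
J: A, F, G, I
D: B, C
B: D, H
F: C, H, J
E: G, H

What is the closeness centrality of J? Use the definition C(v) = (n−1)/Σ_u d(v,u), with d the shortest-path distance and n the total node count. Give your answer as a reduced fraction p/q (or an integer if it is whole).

Distances from J: A:1, B:3, C:2, D:3, E:2, F:1, G:1, H:2, I:1. Sum = 16.
n = 10, so closeness = 9/16.

9/16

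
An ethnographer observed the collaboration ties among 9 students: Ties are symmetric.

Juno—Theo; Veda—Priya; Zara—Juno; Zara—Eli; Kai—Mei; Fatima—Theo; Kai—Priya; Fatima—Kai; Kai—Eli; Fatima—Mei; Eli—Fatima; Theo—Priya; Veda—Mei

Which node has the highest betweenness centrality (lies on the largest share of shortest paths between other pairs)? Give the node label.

Unnormalized betweenness of each node: Eli:55/12, Fatima:65/12, Juno:7/4, Kai:14/3, Mei:8/3, Priya:25/6, Theo:71/12, Veda:1/2, Zara:4/3.
Theo has the largest value, 71/12, making it the main broker — the node through which the most shortest paths run.

Theo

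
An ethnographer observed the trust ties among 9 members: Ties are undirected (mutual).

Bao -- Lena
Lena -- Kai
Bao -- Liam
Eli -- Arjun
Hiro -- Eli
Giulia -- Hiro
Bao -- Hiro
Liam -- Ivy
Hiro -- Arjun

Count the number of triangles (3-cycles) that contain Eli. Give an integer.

Eli's neighbors: Arjun and Hiro.
Neighbor pairs that are themselves tied: Eli–Arjun–Hiro. Each forms one triangle with Eli, for 1 in total.

1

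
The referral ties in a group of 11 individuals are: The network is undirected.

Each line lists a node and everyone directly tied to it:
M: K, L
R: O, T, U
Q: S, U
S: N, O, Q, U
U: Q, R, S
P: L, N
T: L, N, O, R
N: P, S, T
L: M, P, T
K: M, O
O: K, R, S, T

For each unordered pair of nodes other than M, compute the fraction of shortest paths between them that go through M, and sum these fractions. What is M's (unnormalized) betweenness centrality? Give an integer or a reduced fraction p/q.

2

Pairs whose geodesics pass through M — K–L: 1; K–P: 1.
All other pairs contribute 0.
Summing the contributions gives betweenness(M) = 2.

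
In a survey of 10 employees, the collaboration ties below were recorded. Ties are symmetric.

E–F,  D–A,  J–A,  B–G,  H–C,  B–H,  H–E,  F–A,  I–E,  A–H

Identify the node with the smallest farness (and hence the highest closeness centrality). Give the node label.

H

Farness (sum of distances to all others) for each node — A:16, B:20, C:22, D:24, E:18, F:20, G:28, H:14, I:26, J:24.
The smallest farness is 14, for H, so H has the highest closeness.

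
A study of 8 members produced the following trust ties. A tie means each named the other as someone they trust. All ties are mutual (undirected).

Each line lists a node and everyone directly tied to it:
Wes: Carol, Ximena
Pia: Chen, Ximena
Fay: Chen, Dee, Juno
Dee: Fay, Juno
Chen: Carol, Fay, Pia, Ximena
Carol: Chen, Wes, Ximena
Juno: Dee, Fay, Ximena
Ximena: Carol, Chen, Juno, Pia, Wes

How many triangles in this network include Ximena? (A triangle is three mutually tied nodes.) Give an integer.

Ximena's neighbors: Carol, Chen, Juno, Pia, and Wes.
Neighbor pairs that are themselves tied: Ximena–Carol–Chen; Ximena–Carol–Wes; Ximena–Chen–Pia. Each forms one triangle with Ximena, for 3 in total.

3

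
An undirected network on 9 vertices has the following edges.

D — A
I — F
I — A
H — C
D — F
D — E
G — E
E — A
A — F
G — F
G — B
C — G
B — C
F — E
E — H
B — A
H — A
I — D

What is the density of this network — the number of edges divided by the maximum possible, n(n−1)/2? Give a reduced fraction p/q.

1/2

There are 18 edges and 9 nodes, so the maximum possible is C(9,2) = 36.
Density = 18/36 = 1/2.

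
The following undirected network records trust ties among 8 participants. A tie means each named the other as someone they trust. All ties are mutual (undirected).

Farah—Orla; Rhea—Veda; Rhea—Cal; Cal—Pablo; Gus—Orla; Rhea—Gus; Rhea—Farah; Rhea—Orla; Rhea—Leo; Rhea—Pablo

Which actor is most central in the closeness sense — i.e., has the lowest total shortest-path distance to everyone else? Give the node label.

Farness (sum of distances to all others) for each node — Cal:12, Farah:12, Gus:12, Leo:13, Orla:11, Pablo:12, Rhea:7, Veda:13.
The smallest farness is 7, for Rhea, so Rhea has the highest closeness.

Rhea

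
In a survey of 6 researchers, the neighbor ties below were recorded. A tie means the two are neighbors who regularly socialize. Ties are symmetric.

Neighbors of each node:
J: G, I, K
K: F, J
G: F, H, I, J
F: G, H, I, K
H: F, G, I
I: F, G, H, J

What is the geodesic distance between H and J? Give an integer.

One shortest route is H – G – J, which uses 2 edges, and H and J are not directly tied, so nothing shorter exists. So d(H,J) = 2.

2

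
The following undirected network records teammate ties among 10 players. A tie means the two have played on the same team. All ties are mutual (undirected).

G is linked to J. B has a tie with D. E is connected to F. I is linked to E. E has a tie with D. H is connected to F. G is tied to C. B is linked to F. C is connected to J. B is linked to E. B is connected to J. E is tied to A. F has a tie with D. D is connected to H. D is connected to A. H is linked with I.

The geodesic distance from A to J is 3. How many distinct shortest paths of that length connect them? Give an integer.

2

The shortest distance is 3. The length-3 paths are: A–D–B–J; A–E–B–J.
That gives 2 distinct shortest paths.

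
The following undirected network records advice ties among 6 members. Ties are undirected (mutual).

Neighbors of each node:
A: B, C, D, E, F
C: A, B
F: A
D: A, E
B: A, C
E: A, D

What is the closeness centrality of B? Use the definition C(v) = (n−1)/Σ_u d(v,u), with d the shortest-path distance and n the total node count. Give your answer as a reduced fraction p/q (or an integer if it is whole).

5/8

Distances from B: A:1, C:1, D:2, E:2, F:2. Sum = 8.
n = 6, so closeness = 5/8.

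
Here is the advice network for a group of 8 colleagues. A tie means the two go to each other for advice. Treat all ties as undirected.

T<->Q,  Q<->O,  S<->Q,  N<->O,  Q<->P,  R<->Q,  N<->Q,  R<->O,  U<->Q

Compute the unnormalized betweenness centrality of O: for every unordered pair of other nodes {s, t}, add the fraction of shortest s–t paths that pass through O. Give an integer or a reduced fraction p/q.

Pairs whose geodesics pass through O — R–N: 1/2.
All other pairs contribute 0.
Summing the contributions gives betweenness(O) = 1/2.

1/2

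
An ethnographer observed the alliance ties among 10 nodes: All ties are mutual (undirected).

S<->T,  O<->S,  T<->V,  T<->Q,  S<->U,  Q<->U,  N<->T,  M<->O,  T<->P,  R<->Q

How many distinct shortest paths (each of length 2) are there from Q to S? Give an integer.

The shortest distance is 2. The length-2 paths are: Q–U–S; Q–T–S.
That gives 2 distinct shortest paths.

2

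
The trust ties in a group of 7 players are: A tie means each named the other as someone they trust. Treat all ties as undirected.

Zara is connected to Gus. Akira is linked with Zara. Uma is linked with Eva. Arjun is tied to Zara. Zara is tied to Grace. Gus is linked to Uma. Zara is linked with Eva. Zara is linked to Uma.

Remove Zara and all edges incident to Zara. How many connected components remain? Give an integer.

Without Zara, the remaining ties split the others into: {Eva, Gus, Uma}; {Arjun}; {Akira}; {Grace}.
That's 4 separate components.

4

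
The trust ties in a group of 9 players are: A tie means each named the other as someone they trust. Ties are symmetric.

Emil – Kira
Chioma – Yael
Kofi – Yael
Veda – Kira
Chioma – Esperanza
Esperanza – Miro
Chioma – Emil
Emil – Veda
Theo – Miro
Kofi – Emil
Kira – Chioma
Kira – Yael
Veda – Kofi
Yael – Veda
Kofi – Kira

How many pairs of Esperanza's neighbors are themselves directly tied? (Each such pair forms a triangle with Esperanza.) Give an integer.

Esperanza's neighbors are Chioma and Miro, but none of them are tied to each other, so no triangle contains Esperanza.

0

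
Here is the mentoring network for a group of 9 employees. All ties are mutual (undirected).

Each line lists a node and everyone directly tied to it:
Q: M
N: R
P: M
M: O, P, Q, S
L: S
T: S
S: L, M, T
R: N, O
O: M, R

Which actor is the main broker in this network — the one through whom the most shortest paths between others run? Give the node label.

M

Unnormalized betweenness of each node: L:0, M:22, N:0, O:12, P:0, Q:0, R:7, S:13, T:0.
M has the largest value, 22, making it the main broker — the node through which the most shortest paths run.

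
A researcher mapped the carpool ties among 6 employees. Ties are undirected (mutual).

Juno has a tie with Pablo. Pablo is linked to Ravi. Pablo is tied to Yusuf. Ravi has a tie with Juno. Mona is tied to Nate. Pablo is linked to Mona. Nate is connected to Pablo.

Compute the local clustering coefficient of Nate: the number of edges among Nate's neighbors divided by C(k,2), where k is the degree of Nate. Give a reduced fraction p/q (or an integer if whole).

Nate's neighbors: Mona and Pablo (k = 2).
Possible neighbor pairs: C(2,2) = 1. Edges among them: Mona–Pablo → e = 1.
Clustering(Nate) = 1/1.

1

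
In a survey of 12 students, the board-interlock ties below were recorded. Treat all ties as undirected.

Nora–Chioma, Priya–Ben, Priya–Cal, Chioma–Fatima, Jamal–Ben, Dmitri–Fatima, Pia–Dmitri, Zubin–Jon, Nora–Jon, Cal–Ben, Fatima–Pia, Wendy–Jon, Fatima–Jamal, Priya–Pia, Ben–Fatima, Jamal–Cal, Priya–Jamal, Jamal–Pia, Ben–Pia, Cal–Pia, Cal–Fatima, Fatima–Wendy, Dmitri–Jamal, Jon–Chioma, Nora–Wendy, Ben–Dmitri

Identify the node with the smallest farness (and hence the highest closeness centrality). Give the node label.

Farness (sum of distances to all others) for each node — Ben:20, Cal:21, Chioma:20, Dmitri:22, Fatima:16, Jamal:20, Jon:25, Nora:26, Pia:20, Priya:27, Wendy:20, Zubin:35.
The smallest farness is 16, for Fatima, so Fatima has the highest closeness.

Fatima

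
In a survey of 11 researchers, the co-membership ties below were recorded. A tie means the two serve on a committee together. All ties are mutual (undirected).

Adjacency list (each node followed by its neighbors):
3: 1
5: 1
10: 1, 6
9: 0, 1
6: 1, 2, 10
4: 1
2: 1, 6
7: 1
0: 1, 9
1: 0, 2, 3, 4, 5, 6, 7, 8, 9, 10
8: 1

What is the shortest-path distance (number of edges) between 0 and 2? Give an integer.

2

One shortest route is 0 – 1 – 2, which uses 2 edges, and 0 and 2 are not directly tied, so nothing shorter exists. So d(0,2) = 2.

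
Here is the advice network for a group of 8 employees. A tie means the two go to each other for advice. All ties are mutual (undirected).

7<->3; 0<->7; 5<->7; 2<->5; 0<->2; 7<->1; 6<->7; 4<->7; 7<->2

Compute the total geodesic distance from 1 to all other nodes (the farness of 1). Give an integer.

13

Distances from 1: 0:2, 2:2, 3:2, 4:2, 5:2, 6:2, 7:1.
Sum = 2 + 2 + 2 + 2 + 2 + 2 + 1 = 13.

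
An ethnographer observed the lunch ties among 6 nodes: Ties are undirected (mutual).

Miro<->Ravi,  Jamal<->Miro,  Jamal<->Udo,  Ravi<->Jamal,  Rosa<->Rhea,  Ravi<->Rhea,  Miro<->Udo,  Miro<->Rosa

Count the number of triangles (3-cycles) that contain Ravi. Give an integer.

Ravi's neighbors: Jamal, Miro, and Rhea.
Neighbor pairs that are themselves tied: Ravi–Jamal–Miro. Each forms one triangle with Ravi, for 1 in total.

1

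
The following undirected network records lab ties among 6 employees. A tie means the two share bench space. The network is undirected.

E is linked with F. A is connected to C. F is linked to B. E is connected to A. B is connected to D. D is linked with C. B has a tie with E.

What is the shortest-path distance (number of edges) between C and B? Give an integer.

2

One shortest route is C – D – B, which uses 2 edges, and C and B are not directly tied, so nothing shorter exists. So d(C,B) = 2.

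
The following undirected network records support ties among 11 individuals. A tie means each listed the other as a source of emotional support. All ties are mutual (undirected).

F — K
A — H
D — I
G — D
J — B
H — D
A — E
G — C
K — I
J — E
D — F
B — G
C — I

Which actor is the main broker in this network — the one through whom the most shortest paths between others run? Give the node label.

Unnormalized betweenness of each node: A:6, B:8, C:5/2, D:65/3, E:3, F:3, G:83/6, H:10, I:43/6, J:4, K:5/6.
D has the largest value, 65/3, making it the main broker — the node through which the most shortest paths run.

D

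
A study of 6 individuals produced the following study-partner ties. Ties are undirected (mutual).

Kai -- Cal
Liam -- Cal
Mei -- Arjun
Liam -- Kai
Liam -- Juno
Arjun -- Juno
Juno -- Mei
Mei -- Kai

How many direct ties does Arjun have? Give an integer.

Arjun is directly tied to Juno and Mei. That is 2 neighbors, so the degree of Arjun is 2.

2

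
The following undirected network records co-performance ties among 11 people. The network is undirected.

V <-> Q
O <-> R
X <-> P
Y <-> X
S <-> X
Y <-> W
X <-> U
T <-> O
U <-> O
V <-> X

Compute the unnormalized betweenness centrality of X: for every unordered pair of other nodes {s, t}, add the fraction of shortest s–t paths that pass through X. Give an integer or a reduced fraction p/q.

37

Pairs whose geodesics pass through X — Q–R: 1; Q–S: 1; Q–O: 1; Q–P: 1; Q–T: 1; Q–Y: 1; Q–W: 1; Q–U: 1; R–V: 1; R–S: 1; R–P: 1; R–Y: 1; R–W: 1; V–S: 1 … (+23 more pairs).
All other pairs contribute 0.
Summing the contributions gives betweenness(X) = 37.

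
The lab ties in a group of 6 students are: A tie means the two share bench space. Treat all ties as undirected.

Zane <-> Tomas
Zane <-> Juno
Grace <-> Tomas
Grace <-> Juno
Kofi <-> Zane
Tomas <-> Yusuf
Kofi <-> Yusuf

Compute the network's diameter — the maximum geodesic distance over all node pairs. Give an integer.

Eccentricity of each node (its greatest distance to any other): Grace:3, Juno:3, Kofi:3, Tomas:2, Yusuf:3, Zane:2.
The maximum eccentricity is 3, realized for instance by the pair Yusuf–Juno via Yusuf – Tomas – Zane – Juno. So the diameter is 3.

3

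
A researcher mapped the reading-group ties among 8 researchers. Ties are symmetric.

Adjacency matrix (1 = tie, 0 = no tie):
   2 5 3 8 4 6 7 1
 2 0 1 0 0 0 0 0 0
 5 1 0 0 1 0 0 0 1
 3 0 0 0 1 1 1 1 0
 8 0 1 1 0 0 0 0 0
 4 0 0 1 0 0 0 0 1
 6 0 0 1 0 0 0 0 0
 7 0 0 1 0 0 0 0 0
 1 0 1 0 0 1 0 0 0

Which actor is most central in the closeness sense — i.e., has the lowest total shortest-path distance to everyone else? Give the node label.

Farness (sum of distances to all others) for each node — 1:14, 2:19, 3:11, 4:13, 5:13, 6:17, 7:17, 8:12.
The smallest farness is 11, for 3, so 3 has the highest closeness.

3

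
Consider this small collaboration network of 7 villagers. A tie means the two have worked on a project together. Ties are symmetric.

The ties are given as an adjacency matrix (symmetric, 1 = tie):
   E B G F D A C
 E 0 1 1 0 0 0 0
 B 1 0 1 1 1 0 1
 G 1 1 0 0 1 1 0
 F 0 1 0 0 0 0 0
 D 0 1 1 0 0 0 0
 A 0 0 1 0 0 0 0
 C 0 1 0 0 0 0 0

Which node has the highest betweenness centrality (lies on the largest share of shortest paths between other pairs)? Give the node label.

B

Unnormalized betweenness of each node: A:0, B:19/2, C:0, D:0, E:0, F:0, G:11/2.
B has the largest value, 19/2, making it the main broker — the node through which the most shortest paths run.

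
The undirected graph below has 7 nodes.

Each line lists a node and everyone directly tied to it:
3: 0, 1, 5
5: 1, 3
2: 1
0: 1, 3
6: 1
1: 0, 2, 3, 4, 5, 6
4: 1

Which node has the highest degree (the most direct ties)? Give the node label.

Degrees — 0:2, 1:6, 2:1, 3:3, 4:1, 5:2, 6:1.
The maximum is 6, attained only by 1.

1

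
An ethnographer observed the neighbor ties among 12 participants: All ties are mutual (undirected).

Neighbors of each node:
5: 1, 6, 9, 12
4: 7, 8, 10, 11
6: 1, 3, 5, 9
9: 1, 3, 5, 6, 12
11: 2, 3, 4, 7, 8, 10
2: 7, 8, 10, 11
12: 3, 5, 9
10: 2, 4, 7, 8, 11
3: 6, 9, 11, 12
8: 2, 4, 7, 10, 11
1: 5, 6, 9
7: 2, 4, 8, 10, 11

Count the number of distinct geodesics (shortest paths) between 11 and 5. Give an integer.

3

The shortest distance is 3. The length-3 paths are: 11–3–6–5; 11–3–12–5; 11–3–9–5.
That gives 3 distinct shortest paths.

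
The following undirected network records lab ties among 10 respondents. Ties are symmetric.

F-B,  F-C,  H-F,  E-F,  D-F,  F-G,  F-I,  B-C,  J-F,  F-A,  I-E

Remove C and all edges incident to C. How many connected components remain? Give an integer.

1

C's neighbors (B and F) remain reachable from one another through other ties, so the rest of the network stays in one piece.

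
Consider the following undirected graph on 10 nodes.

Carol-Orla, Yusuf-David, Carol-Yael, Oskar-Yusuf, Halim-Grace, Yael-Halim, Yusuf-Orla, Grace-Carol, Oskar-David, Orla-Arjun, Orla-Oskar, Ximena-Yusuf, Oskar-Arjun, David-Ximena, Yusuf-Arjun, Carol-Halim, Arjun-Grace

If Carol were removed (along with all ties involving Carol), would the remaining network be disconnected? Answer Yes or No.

Even without Carol, every remaining node can still reach every other (the residual graph is connected), so Carol is not a cut vertex.

No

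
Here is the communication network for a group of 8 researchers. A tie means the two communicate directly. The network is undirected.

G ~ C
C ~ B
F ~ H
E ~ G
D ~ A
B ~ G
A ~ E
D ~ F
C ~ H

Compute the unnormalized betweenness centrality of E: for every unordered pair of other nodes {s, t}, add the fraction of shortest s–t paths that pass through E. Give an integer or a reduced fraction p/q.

Pairs whose geodesics pass through E — D–B: 1/2; D–G: 1; C–A: 1; B–A: 1; G–A: 1.
All other pairs contribute 0.
Summing the contributions gives betweenness(E) = 9/2.

9/2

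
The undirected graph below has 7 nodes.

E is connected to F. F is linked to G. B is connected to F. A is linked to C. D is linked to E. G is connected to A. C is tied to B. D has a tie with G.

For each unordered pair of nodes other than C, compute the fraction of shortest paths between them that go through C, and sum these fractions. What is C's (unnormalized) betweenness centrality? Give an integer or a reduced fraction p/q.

Pairs whose geodesics pass through C — B–A: 1.
All other pairs contribute 0.
Summing the contributions gives betweenness(C) = 1.

1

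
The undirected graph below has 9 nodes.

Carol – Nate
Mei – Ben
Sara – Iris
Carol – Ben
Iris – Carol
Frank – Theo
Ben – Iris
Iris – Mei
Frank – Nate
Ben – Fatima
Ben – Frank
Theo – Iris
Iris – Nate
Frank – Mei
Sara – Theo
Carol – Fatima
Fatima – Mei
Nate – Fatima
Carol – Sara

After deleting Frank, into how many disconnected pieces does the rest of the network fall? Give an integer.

1

Frank's neighbors (Ben, Mei, Nate, and Theo) remain reachable from one another through other ties, so the rest of the network stays in one piece.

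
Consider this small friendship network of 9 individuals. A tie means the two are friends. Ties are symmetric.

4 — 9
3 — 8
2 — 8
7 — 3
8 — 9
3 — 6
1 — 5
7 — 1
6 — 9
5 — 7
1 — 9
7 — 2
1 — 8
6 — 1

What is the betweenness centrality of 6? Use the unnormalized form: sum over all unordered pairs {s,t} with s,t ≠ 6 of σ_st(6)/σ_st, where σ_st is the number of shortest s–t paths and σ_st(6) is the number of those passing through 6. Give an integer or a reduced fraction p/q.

4/3

Pairs whose geodesics pass through 6 — 3–4: 1/2; 3–1: 1/3; 3–9: 1/2.
All other pairs contribute 0.
Summing the contributions gives betweenness(6) = 4/3.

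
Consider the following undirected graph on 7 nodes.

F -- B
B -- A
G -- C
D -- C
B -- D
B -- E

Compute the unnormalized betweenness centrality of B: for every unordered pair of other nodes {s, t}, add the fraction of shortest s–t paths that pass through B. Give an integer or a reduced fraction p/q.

12

Pairs whose geodesics pass through B — D–A: 1; D–F: 1; D–E: 1; G–A: 1; G–F: 1; G–E: 1; C–A: 1; C–F: 1; C–E: 1; A–F: 1; A–E: 1; F–E: 1.
All other pairs contribute 0.
Summing the contributions gives betweenness(B) = 12.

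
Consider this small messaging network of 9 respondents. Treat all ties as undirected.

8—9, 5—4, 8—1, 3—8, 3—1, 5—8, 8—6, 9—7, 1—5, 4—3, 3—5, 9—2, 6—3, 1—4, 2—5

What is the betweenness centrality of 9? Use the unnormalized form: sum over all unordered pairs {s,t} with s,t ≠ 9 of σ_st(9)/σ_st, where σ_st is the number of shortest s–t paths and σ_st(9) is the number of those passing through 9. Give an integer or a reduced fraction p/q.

Pairs whose geodesics pass through 9 — 8–7: 1; 8–2: 1/2; 4–7: 4/4; 1–7: 1; 5–7: 2/2; 6–7: 1; 6–2: 1/3; 3–7: 1; 7–2: 1.
All other pairs contribute 0.
Summing the contributions gives betweenness(9) = 47/6.

47/6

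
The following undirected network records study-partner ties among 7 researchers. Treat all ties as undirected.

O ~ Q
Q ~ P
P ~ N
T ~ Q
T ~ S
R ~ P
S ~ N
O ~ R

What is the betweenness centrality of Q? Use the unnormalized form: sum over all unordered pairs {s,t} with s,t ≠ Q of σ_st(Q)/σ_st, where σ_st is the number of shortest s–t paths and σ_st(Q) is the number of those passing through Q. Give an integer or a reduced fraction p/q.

5

Pairs whose geodesics pass through Q — O–T: 1; O–S: 1; O–N: 1/2; O–P: 1/2; T–P: 1; T–R: 2/2.
All other pairs contribute 0.
Summing the contributions gives betweenness(Q) = 5.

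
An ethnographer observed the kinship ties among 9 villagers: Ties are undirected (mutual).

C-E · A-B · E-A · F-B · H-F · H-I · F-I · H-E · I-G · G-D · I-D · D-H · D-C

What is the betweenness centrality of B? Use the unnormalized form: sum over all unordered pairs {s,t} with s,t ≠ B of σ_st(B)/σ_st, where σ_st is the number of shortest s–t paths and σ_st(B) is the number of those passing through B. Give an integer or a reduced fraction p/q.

7/4

Pairs whose geodesics pass through B — F–A: 1; A–G: 1/4; A–I: 1/2.
All other pairs contribute 0.
Summing the contributions gives betweenness(B) = 7/4.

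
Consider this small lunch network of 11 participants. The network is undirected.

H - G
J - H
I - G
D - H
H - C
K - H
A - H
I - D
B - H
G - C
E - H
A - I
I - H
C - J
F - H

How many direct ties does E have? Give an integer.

E is directly tied to H. That is 1 neighbor, so the degree of E is 1.

1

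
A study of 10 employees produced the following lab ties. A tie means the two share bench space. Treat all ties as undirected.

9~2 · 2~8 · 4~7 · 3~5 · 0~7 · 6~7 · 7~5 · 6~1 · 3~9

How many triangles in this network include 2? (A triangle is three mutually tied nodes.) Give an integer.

0

2's neighbors are 8 and 9, but none of them are tied to each other, so no triangle contains 2.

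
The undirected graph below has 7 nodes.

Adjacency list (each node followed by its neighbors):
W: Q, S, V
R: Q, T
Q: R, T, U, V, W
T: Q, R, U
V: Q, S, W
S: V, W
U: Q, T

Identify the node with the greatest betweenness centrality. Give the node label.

Q

Unnormalized betweenness of each node: Q:19/2, R:0, S:0, T:1/2, U:0, V:2, W:2.
Q has the largest value, 19/2, making it the main broker — the node through which the most shortest paths run.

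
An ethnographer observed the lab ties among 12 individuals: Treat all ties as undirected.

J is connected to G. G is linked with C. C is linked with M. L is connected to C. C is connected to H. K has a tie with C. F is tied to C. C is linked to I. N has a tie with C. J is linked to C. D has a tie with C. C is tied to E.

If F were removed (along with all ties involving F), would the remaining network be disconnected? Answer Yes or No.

No

Even without F, every remaining node can still reach every other (the residual graph is connected), so F is not a cut vertex.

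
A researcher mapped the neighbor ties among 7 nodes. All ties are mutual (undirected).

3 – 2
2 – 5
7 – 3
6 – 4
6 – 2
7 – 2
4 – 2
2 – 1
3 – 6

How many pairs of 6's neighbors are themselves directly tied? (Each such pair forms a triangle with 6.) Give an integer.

6's neighbors: 2, 3, and 4.
Neighbor pairs that are themselves tied: 6–2–3; 6–2–4. Each forms one triangle with 6, for 2 in total.

2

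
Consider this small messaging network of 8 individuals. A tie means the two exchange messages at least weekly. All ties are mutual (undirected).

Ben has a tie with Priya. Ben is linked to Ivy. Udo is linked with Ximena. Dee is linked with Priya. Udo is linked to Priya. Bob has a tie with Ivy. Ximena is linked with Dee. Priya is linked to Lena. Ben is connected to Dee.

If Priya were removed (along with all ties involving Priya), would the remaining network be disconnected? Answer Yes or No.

Removing Priya leaves {Ben, Bob, Dee, Ivy, Udo, and Ximena} with no path to {Lena}, so the network splits into 2 components. Priya is a cut vertex.

Yes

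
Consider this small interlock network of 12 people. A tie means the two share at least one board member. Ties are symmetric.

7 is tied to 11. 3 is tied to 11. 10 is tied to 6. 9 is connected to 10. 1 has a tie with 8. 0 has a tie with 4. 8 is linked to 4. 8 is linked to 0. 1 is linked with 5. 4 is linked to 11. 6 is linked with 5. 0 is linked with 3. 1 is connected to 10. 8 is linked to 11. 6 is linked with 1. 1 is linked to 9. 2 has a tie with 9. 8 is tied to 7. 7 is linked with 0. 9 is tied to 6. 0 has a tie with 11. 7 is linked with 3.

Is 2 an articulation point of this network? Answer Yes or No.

Even without 2, every remaining node can still reach every other (the residual graph is connected), so 2 is not a cut vertex.

No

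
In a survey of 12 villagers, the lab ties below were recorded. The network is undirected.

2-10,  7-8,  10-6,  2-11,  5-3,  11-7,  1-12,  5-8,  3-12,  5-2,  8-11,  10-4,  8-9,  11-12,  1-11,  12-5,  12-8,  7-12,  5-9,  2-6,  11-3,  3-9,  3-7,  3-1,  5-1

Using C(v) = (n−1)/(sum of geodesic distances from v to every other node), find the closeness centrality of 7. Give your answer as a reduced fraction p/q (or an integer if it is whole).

Distances from 7: 1:2, 2:2, 3:1, 4:4, 5:2, 6:3, 8:1, 9:2, 10:3, 11:1, 12:1. Sum = 22.
n = 12, so closeness = 11/22 = 1/2.

1/2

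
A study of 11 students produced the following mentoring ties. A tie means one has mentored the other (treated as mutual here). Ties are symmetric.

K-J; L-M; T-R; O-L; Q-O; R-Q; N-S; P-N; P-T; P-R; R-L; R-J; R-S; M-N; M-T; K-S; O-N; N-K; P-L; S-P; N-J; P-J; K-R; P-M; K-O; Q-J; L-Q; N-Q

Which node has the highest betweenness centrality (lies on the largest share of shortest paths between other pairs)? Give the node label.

R

Unnormalized betweenness of each node: J:19/20, K:739/420, L:239/84, M:115/84, N:257/42, O:1, P:349/70, Q:223/140, R:277/42, S:9/20, T:1/3.
R has the largest value, 277/42, making it the main broker — the node through which the most shortest paths run.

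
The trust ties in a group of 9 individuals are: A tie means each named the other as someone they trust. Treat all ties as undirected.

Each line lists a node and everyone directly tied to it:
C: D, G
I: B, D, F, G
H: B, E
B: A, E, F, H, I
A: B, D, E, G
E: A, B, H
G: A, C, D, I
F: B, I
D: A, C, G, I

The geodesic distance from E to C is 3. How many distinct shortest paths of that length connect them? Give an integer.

The shortest distance is 3. The length-3 paths are: E–A–D–C; E–A–G–C.
That gives 2 distinct shortest paths.

2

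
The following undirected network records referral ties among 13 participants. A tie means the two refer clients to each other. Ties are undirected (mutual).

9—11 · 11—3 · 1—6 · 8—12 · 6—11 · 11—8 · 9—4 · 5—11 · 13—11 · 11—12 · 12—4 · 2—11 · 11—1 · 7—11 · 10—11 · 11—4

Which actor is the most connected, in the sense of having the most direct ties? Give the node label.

11

Degrees — 1:2, 2:1, 3:1, 4:3, 5:1, 6:2, 7:1, 8:2, 9:2, 10:1, 11:12, 12:3, 13:1.
The maximum is 12, attained only by 11.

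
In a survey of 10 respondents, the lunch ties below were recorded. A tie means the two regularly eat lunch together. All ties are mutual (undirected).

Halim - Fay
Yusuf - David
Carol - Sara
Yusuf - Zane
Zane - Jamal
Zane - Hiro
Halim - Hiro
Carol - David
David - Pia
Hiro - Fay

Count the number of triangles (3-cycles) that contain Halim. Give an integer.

1

Halim's neighbors: Fay and Hiro.
Neighbor pairs that are themselves tied: Halim–Fay–Hiro. Each forms one triangle with Halim, for 1 in total.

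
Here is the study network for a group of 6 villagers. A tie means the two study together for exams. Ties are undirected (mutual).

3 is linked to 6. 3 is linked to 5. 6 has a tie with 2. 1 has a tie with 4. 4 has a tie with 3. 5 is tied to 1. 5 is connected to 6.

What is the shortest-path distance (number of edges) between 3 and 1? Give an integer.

One shortest route is 3 – 4 – 1, which uses 2 edges, and 3 and 1 are not directly tied, so nothing shorter exists. So d(3,1) = 2.

2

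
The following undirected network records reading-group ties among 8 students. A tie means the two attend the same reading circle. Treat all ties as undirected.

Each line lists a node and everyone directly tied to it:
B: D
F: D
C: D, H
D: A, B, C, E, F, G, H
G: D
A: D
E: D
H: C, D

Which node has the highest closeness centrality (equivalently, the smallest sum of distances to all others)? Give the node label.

D

Farness (sum of distances to all others) for each node — A:13, B:13, C:12, D:7, E:13, F:13, G:13, H:12.
The smallest farness is 7, for D, so D has the highest closeness.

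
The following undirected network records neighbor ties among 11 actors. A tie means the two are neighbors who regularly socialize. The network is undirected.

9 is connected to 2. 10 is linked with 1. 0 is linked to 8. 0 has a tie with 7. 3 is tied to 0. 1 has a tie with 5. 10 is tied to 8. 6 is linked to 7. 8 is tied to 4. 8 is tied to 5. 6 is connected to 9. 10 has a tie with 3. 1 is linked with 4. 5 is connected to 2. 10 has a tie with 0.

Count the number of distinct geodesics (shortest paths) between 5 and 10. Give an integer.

The shortest distance is 2. The length-2 paths are: 5–8–10; 5–1–10.
That gives 2 distinct shortest paths.

2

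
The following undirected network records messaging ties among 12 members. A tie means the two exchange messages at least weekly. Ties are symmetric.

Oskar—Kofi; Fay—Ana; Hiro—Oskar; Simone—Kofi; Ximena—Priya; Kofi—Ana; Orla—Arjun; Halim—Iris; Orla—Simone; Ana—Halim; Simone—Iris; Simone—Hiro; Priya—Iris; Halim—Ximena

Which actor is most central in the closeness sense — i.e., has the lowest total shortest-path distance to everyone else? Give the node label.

Simone

Farness (sum of distances to all others) for each node — Ana:24, Arjun:38, Fay:34, Halim:24, Hiro:28, Iris:22, Kofi:22, Orla:28, Oskar:30, Priya:30, Simone:20, Ximena:32.
The smallest farness is 20, for Simone, so Simone has the highest closeness.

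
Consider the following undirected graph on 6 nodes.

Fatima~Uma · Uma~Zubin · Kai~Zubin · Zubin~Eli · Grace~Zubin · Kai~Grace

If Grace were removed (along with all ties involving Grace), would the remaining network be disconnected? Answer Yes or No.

Even without Grace, every remaining node can still reach every other (the residual graph is connected), so Grace is not a cut vertex.

No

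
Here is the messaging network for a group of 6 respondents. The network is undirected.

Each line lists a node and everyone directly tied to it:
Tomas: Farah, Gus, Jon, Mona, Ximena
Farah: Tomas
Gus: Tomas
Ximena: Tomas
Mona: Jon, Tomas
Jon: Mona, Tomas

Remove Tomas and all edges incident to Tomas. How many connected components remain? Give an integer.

4

Without Tomas, the remaining ties split the others into: {Jon, Mona}; {Farah}; {Gus}; {Ximena}.
That's 4 separate components.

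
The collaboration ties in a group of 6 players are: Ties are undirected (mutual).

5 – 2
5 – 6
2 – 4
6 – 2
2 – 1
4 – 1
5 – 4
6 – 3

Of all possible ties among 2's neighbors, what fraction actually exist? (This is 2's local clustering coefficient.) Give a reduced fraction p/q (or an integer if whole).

1/2

2's neighbors: 1, 4, 5, and 6 (k = 4).
Possible neighbor pairs: C(4,2) = 6. Edges among them: 1–4, 4–5, 5–6 → e = 3.
Clustering(2) = 3/6 = 1/2.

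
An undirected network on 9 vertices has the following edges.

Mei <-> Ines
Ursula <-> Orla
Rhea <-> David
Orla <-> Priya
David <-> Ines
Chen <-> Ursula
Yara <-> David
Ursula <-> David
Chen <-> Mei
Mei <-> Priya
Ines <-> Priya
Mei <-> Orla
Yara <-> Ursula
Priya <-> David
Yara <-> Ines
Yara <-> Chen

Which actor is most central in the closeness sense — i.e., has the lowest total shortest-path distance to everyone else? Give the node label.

Farness (sum of distances to all others) for each node — Chen:14, David:11, Ines:12, Mei:13, Orla:14, Priya:12, Rhea:18, Ursula:12, Yara:12.
The smallest farness is 11, for David, so David has the highest closeness.

David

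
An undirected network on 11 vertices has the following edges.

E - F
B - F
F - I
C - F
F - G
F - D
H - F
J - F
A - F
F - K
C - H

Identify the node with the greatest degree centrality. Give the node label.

Degrees — A:1, B:1, C:2, D:1, E:1, F:10, G:1, H:2, I:1, J:1, K:1.
The maximum is 10, attained only by F.

F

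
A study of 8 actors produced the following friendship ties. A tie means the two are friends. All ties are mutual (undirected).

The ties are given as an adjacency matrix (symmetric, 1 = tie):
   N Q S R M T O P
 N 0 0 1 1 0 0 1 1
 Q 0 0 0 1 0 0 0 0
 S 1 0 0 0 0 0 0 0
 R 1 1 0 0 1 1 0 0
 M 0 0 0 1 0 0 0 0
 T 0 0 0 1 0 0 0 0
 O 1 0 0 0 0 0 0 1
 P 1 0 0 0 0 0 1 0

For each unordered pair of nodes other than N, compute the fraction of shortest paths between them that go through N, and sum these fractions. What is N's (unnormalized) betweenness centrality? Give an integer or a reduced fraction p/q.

14

Pairs whose geodesics pass through N — Q–S: 1; Q–O: 1; Q–P: 1; S–R: 1; S–M: 1; S–T: 1; S–O: 1; S–P: 1; R–O: 1; R–P: 1; M–O: 1; M–P: 1; T–O: 1; T–P: 1.
All other pairs contribute 0.
Summing the contributions gives betweenness(N) = 14.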